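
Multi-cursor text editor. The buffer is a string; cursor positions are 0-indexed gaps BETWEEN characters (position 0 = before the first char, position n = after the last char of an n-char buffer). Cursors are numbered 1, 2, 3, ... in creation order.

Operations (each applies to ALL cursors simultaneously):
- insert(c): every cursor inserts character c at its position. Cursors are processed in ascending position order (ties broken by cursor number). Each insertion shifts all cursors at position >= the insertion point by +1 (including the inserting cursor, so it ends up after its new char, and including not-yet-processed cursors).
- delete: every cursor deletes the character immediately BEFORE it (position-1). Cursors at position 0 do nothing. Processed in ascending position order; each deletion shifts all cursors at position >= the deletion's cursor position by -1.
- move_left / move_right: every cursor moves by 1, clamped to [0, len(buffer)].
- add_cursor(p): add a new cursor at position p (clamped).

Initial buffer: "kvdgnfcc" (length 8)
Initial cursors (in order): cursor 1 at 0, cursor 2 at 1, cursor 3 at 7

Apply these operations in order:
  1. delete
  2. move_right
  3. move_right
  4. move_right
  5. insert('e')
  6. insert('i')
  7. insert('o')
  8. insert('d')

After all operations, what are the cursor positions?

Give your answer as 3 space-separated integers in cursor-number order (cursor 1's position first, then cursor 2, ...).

After op 1 (delete): buffer="vdgnfc" (len 6), cursors c1@0 c2@0 c3@5, authorship ......
After op 2 (move_right): buffer="vdgnfc" (len 6), cursors c1@1 c2@1 c3@6, authorship ......
After op 3 (move_right): buffer="vdgnfc" (len 6), cursors c1@2 c2@2 c3@6, authorship ......
After op 4 (move_right): buffer="vdgnfc" (len 6), cursors c1@3 c2@3 c3@6, authorship ......
After op 5 (insert('e')): buffer="vdgeenfce" (len 9), cursors c1@5 c2@5 c3@9, authorship ...12...3
After op 6 (insert('i')): buffer="vdgeeiinfcei" (len 12), cursors c1@7 c2@7 c3@12, authorship ...1212...33
After op 7 (insert('o')): buffer="vdgeeiioonfceio" (len 15), cursors c1@9 c2@9 c3@15, authorship ...121212...333
After op 8 (insert('d')): buffer="vdgeeiiooddnfceiod" (len 18), cursors c1@11 c2@11 c3@18, authorship ...12121212...3333

Answer: 11 11 18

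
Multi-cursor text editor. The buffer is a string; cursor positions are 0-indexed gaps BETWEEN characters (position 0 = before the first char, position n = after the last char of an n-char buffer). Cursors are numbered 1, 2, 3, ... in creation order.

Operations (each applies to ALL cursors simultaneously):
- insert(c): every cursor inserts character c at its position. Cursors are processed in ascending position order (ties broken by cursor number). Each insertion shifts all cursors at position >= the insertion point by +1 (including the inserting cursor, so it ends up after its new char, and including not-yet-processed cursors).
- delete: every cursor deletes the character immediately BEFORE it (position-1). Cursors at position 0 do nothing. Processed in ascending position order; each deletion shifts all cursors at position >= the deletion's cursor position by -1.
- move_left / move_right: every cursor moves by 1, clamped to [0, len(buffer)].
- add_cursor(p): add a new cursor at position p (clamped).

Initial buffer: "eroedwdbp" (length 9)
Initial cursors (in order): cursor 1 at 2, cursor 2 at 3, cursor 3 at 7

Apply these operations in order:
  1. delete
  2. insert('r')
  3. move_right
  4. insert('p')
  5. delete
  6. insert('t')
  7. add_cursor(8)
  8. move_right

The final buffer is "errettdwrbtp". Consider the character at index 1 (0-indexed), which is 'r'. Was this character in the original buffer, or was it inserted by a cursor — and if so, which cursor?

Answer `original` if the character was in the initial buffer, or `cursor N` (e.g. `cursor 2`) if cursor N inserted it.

Answer: cursor 1

Derivation:
After op 1 (delete): buffer="eedwbp" (len 6), cursors c1@1 c2@1 c3@4, authorship ......
After op 2 (insert('r')): buffer="erredwrbp" (len 9), cursors c1@3 c2@3 c3@7, authorship .12...3..
After op 3 (move_right): buffer="erredwrbp" (len 9), cursors c1@4 c2@4 c3@8, authorship .12...3..
After op 4 (insert('p')): buffer="erreppdwrbpp" (len 12), cursors c1@6 c2@6 c3@11, authorship .12.12..3.3.
After op 5 (delete): buffer="erredwrbp" (len 9), cursors c1@4 c2@4 c3@8, authorship .12...3..
After op 6 (insert('t')): buffer="errettdwrbtp" (len 12), cursors c1@6 c2@6 c3@11, authorship .12.12..3.3.
After op 7 (add_cursor(8)): buffer="errettdwrbtp" (len 12), cursors c1@6 c2@6 c4@8 c3@11, authorship .12.12..3.3.
After op 8 (move_right): buffer="errettdwrbtp" (len 12), cursors c1@7 c2@7 c4@9 c3@12, authorship .12.12..3.3.
Authorship (.=original, N=cursor N): . 1 2 . 1 2 . . 3 . 3 .
Index 1: author = 1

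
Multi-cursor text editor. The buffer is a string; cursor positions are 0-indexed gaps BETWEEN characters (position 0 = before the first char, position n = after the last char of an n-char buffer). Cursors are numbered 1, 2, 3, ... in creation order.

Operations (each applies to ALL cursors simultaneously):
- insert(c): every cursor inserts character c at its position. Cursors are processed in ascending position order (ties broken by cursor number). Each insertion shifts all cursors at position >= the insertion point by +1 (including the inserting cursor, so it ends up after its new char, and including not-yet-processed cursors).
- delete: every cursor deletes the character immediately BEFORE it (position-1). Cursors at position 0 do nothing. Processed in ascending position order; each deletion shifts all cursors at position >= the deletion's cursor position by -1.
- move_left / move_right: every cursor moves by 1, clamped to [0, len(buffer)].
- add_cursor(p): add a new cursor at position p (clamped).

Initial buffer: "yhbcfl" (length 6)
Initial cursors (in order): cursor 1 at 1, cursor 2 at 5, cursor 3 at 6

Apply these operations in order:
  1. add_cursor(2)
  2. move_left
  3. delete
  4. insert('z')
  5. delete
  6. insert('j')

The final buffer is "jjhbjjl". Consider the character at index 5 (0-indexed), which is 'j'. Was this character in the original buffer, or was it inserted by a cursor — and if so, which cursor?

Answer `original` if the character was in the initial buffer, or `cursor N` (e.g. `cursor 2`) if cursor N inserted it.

After op 1 (add_cursor(2)): buffer="yhbcfl" (len 6), cursors c1@1 c4@2 c2@5 c3@6, authorship ......
After op 2 (move_left): buffer="yhbcfl" (len 6), cursors c1@0 c4@1 c2@4 c3@5, authorship ......
After op 3 (delete): buffer="hbl" (len 3), cursors c1@0 c4@0 c2@2 c3@2, authorship ...
After op 4 (insert('z')): buffer="zzhbzzl" (len 7), cursors c1@2 c4@2 c2@6 c3@6, authorship 14..23.
After op 5 (delete): buffer="hbl" (len 3), cursors c1@0 c4@0 c2@2 c3@2, authorship ...
After op 6 (insert('j')): buffer="jjhbjjl" (len 7), cursors c1@2 c4@2 c2@6 c3@6, authorship 14..23.
Authorship (.=original, N=cursor N): 1 4 . . 2 3 .
Index 5: author = 3

Answer: cursor 3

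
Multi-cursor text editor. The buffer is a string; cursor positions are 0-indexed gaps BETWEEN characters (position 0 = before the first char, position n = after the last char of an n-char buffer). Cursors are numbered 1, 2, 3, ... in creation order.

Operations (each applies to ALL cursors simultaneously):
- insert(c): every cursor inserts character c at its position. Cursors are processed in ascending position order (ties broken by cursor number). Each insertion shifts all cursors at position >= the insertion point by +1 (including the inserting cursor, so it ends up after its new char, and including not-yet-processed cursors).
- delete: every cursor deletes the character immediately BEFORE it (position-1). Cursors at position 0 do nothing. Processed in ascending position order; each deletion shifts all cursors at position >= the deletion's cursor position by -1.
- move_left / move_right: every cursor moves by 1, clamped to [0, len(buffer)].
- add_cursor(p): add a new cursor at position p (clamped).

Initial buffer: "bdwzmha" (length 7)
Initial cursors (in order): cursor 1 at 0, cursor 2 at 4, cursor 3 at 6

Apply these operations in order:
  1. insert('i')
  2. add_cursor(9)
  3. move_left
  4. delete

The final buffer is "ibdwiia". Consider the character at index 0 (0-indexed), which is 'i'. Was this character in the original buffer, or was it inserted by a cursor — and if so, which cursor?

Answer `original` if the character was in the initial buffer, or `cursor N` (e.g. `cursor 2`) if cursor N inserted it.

Answer: cursor 1

Derivation:
After op 1 (insert('i')): buffer="ibdwzimhia" (len 10), cursors c1@1 c2@6 c3@9, authorship 1....2..3.
After op 2 (add_cursor(9)): buffer="ibdwzimhia" (len 10), cursors c1@1 c2@6 c3@9 c4@9, authorship 1....2..3.
After op 3 (move_left): buffer="ibdwzimhia" (len 10), cursors c1@0 c2@5 c3@8 c4@8, authorship 1....2..3.
After op 4 (delete): buffer="ibdwiia" (len 7), cursors c1@0 c2@4 c3@5 c4@5, authorship 1...23.
Authorship (.=original, N=cursor N): 1 . . . 2 3 .
Index 0: author = 1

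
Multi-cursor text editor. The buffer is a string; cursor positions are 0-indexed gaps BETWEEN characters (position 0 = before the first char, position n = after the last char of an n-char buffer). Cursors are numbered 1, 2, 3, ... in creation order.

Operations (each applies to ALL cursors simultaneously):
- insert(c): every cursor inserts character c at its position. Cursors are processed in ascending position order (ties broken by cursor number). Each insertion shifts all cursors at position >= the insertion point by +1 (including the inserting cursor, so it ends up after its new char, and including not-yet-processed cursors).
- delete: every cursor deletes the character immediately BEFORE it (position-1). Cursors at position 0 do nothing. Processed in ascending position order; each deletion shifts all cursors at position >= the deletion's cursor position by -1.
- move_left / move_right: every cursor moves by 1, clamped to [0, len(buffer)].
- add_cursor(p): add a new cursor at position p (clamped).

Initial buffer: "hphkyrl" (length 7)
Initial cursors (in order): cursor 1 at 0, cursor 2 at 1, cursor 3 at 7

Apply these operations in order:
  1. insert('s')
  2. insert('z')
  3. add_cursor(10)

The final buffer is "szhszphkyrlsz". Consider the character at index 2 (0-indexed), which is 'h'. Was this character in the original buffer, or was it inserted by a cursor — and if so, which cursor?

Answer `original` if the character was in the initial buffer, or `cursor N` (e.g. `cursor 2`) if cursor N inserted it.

After op 1 (insert('s')): buffer="shsphkyrls" (len 10), cursors c1@1 c2@3 c3@10, authorship 1.2......3
After op 2 (insert('z')): buffer="szhszphkyrlsz" (len 13), cursors c1@2 c2@5 c3@13, authorship 11.22......33
After op 3 (add_cursor(10)): buffer="szhszphkyrlsz" (len 13), cursors c1@2 c2@5 c4@10 c3@13, authorship 11.22......33
Authorship (.=original, N=cursor N): 1 1 . 2 2 . . . . . . 3 3
Index 2: author = original

Answer: original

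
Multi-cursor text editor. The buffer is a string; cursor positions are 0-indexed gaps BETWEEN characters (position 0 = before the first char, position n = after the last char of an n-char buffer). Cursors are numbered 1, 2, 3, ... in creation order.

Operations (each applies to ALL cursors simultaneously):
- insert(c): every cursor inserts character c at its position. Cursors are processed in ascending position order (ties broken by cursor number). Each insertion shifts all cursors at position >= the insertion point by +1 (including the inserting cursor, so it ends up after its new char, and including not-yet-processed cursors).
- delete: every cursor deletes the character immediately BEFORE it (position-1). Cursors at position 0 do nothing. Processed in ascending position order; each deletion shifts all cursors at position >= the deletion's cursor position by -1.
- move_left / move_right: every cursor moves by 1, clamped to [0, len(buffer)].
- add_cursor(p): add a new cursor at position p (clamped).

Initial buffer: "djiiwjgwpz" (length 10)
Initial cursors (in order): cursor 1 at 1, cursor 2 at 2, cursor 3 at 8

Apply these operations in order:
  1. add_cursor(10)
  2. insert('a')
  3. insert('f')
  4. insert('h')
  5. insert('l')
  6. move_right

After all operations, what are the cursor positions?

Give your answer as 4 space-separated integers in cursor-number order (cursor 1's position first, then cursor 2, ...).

Answer: 6 11 21 26

Derivation:
After op 1 (add_cursor(10)): buffer="djiiwjgwpz" (len 10), cursors c1@1 c2@2 c3@8 c4@10, authorship ..........
After op 2 (insert('a')): buffer="dajaiiwjgwapza" (len 14), cursors c1@2 c2@4 c3@11 c4@14, authorship .1.2......3..4
After op 3 (insert('f')): buffer="dafjafiiwjgwafpzaf" (len 18), cursors c1@3 c2@6 c3@14 c4@18, authorship .11.22......33..44
After op 4 (insert('h')): buffer="dafhjafhiiwjgwafhpzafh" (len 22), cursors c1@4 c2@8 c3@17 c4@22, authorship .111.222......333..444
After op 5 (insert('l')): buffer="dafhljafhliiwjgwafhlpzafhl" (len 26), cursors c1@5 c2@10 c3@20 c4@26, authorship .1111.2222......3333..4444
After op 6 (move_right): buffer="dafhljafhliiwjgwafhlpzafhl" (len 26), cursors c1@6 c2@11 c3@21 c4@26, authorship .1111.2222......3333..4444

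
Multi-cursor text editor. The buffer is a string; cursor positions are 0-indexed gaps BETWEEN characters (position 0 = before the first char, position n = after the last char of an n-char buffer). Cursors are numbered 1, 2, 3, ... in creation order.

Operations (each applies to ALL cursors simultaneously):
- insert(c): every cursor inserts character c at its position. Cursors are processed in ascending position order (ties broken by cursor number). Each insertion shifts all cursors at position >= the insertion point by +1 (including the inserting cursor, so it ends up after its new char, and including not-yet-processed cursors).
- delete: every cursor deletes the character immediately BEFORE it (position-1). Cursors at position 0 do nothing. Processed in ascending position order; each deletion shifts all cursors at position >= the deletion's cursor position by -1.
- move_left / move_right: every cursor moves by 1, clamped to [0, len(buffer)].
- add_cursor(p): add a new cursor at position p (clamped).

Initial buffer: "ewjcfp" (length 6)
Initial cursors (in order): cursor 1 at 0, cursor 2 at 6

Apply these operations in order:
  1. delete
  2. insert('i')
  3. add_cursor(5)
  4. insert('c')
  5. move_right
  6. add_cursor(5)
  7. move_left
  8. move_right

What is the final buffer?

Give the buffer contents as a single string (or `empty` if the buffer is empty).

After op 1 (delete): buffer="ewjcf" (len 5), cursors c1@0 c2@5, authorship .....
After op 2 (insert('i')): buffer="iewjcfi" (len 7), cursors c1@1 c2@7, authorship 1.....2
After op 3 (add_cursor(5)): buffer="iewjcfi" (len 7), cursors c1@1 c3@5 c2@7, authorship 1.....2
After op 4 (insert('c')): buffer="icewjccfic" (len 10), cursors c1@2 c3@7 c2@10, authorship 11....3.22
After op 5 (move_right): buffer="icewjccfic" (len 10), cursors c1@3 c3@8 c2@10, authorship 11....3.22
After op 6 (add_cursor(5)): buffer="icewjccfic" (len 10), cursors c1@3 c4@5 c3@8 c2@10, authorship 11....3.22
After op 7 (move_left): buffer="icewjccfic" (len 10), cursors c1@2 c4@4 c3@7 c2@9, authorship 11....3.22
After op 8 (move_right): buffer="icewjccfic" (len 10), cursors c1@3 c4@5 c3@8 c2@10, authorship 11....3.22

Answer: icewjccfic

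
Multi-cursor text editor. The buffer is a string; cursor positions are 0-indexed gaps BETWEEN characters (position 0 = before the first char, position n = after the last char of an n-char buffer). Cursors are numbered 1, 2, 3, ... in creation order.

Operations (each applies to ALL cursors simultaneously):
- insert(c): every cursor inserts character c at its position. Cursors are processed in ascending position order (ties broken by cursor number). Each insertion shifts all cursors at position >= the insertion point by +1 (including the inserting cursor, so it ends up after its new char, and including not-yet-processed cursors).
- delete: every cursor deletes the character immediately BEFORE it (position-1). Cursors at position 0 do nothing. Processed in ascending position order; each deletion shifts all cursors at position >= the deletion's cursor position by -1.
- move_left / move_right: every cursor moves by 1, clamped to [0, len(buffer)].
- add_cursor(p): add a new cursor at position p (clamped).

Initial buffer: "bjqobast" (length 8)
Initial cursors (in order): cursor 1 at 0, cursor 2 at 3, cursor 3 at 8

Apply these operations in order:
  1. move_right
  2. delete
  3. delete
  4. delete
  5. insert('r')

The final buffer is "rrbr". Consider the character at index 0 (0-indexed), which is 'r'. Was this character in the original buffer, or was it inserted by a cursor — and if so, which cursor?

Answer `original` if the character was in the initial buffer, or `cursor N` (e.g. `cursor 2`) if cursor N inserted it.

Answer: cursor 1

Derivation:
After op 1 (move_right): buffer="bjqobast" (len 8), cursors c1@1 c2@4 c3@8, authorship ........
After op 2 (delete): buffer="jqbas" (len 5), cursors c1@0 c2@2 c3@5, authorship .....
After op 3 (delete): buffer="jba" (len 3), cursors c1@0 c2@1 c3@3, authorship ...
After op 4 (delete): buffer="b" (len 1), cursors c1@0 c2@0 c3@1, authorship .
After op 5 (insert('r')): buffer="rrbr" (len 4), cursors c1@2 c2@2 c3@4, authorship 12.3
Authorship (.=original, N=cursor N): 1 2 . 3
Index 0: author = 1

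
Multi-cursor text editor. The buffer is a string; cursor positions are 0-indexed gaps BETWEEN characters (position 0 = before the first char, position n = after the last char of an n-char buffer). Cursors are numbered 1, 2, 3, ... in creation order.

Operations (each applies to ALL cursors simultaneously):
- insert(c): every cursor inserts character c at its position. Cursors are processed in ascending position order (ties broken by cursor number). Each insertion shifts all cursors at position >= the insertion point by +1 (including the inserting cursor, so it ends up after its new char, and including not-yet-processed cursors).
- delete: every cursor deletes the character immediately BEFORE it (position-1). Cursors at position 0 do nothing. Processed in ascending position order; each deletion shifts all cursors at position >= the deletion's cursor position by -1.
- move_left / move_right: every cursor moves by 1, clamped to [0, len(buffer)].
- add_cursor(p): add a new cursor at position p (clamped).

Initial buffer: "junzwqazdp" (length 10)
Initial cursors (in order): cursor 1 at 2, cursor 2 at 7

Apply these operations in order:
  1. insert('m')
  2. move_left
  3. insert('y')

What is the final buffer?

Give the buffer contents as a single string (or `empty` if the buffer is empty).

After op 1 (insert('m')): buffer="jumnzwqamzdp" (len 12), cursors c1@3 c2@9, authorship ..1.....2...
After op 2 (move_left): buffer="jumnzwqamzdp" (len 12), cursors c1@2 c2@8, authorship ..1.....2...
After op 3 (insert('y')): buffer="juymnzwqaymzdp" (len 14), cursors c1@3 c2@10, authorship ..11.....22...

Answer: juymnzwqaymzdp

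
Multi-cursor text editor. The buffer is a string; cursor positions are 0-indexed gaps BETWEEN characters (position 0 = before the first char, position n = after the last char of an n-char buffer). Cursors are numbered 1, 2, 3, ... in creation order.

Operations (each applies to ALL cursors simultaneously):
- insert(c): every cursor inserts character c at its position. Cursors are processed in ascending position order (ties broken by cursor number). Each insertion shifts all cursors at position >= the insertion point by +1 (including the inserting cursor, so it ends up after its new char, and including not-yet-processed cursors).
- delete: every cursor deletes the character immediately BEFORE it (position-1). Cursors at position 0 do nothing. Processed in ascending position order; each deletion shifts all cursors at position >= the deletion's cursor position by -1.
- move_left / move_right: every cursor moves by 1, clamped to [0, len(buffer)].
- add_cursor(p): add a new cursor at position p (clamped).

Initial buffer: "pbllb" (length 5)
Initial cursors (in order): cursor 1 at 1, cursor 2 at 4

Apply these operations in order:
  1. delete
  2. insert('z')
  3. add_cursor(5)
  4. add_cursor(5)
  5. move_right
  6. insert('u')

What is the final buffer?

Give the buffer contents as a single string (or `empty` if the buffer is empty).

After op 1 (delete): buffer="blb" (len 3), cursors c1@0 c2@2, authorship ...
After op 2 (insert('z')): buffer="zblzb" (len 5), cursors c1@1 c2@4, authorship 1..2.
After op 3 (add_cursor(5)): buffer="zblzb" (len 5), cursors c1@1 c2@4 c3@5, authorship 1..2.
After op 4 (add_cursor(5)): buffer="zblzb" (len 5), cursors c1@1 c2@4 c3@5 c4@5, authorship 1..2.
After op 5 (move_right): buffer="zblzb" (len 5), cursors c1@2 c2@5 c3@5 c4@5, authorship 1..2.
After op 6 (insert('u')): buffer="zbulzbuuu" (len 9), cursors c1@3 c2@9 c3@9 c4@9, authorship 1.1.2.234

Answer: zbulzbuuu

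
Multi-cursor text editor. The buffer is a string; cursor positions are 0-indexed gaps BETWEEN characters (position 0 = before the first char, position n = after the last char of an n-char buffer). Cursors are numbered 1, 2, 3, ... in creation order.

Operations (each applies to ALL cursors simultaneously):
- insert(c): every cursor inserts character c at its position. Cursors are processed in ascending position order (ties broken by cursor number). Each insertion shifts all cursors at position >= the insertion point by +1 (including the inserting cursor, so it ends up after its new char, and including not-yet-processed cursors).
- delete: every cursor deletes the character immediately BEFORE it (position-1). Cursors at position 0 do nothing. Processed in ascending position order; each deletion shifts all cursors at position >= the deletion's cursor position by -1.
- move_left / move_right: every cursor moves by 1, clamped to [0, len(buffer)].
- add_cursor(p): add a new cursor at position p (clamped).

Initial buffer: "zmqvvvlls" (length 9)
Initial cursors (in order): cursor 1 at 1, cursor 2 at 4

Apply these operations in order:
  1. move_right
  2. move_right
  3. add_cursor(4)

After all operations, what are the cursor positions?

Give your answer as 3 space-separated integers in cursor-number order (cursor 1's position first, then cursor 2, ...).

Answer: 3 6 4

Derivation:
After op 1 (move_right): buffer="zmqvvvlls" (len 9), cursors c1@2 c2@5, authorship .........
After op 2 (move_right): buffer="zmqvvvlls" (len 9), cursors c1@3 c2@6, authorship .........
After op 3 (add_cursor(4)): buffer="zmqvvvlls" (len 9), cursors c1@3 c3@4 c2@6, authorship .........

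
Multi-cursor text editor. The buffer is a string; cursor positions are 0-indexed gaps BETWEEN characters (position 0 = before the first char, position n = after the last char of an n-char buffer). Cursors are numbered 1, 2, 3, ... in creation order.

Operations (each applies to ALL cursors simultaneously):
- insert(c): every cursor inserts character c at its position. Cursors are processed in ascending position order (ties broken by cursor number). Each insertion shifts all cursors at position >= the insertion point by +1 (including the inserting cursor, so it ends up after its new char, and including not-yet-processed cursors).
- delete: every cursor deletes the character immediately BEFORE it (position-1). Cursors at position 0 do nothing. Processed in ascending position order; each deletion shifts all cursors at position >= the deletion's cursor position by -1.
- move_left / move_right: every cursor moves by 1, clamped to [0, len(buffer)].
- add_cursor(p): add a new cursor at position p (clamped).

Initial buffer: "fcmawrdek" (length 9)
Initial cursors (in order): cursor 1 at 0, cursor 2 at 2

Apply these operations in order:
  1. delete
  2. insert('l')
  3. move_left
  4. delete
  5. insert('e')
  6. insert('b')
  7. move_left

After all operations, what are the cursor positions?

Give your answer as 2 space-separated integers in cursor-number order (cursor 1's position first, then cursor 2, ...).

Answer: 1 4

Derivation:
After op 1 (delete): buffer="fmawrdek" (len 8), cursors c1@0 c2@1, authorship ........
After op 2 (insert('l')): buffer="lflmawrdek" (len 10), cursors c1@1 c2@3, authorship 1.2.......
After op 3 (move_left): buffer="lflmawrdek" (len 10), cursors c1@0 c2@2, authorship 1.2.......
After op 4 (delete): buffer="llmawrdek" (len 9), cursors c1@0 c2@1, authorship 12.......
After op 5 (insert('e')): buffer="elelmawrdek" (len 11), cursors c1@1 c2@3, authorship 1122.......
After op 6 (insert('b')): buffer="ebleblmawrdek" (len 13), cursors c1@2 c2@5, authorship 111222.......
After op 7 (move_left): buffer="ebleblmawrdek" (len 13), cursors c1@1 c2@4, authorship 111222.......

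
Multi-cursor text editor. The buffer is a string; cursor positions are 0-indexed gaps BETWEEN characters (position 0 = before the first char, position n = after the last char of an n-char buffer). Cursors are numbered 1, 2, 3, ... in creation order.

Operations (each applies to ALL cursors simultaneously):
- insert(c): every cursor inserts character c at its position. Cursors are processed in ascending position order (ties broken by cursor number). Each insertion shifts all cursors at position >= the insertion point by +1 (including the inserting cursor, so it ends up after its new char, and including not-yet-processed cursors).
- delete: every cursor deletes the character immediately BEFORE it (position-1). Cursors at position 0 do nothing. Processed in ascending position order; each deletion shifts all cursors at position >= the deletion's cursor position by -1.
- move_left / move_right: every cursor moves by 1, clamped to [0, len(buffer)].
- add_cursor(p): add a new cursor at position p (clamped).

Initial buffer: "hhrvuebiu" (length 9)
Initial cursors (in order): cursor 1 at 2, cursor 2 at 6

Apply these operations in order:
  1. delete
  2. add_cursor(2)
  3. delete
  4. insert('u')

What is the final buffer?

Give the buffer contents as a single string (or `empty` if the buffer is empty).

After op 1 (delete): buffer="hrvubiu" (len 7), cursors c1@1 c2@4, authorship .......
After op 2 (add_cursor(2)): buffer="hrvubiu" (len 7), cursors c1@1 c3@2 c2@4, authorship .......
After op 3 (delete): buffer="vbiu" (len 4), cursors c1@0 c3@0 c2@1, authorship ....
After op 4 (insert('u')): buffer="uuvubiu" (len 7), cursors c1@2 c3@2 c2@4, authorship 13.2...

Answer: uuvubiu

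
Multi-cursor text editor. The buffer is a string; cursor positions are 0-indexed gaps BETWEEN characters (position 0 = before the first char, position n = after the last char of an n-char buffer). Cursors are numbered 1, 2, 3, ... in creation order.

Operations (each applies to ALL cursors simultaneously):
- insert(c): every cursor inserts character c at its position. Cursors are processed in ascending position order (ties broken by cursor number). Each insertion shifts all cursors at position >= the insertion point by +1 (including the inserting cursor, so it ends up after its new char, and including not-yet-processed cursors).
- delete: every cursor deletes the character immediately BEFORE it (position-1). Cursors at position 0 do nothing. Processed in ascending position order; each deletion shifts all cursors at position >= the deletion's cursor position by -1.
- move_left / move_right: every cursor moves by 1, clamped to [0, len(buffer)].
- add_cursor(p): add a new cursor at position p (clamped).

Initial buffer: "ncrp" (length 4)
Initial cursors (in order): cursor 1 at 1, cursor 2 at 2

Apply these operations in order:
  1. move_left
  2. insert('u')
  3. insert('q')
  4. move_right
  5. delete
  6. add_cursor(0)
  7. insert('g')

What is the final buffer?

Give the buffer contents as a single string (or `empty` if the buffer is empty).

Answer: guqguqgrp

Derivation:
After op 1 (move_left): buffer="ncrp" (len 4), cursors c1@0 c2@1, authorship ....
After op 2 (insert('u')): buffer="unucrp" (len 6), cursors c1@1 c2@3, authorship 1.2...
After op 3 (insert('q')): buffer="uqnuqcrp" (len 8), cursors c1@2 c2@5, authorship 11.22...
After op 4 (move_right): buffer="uqnuqcrp" (len 8), cursors c1@3 c2@6, authorship 11.22...
After op 5 (delete): buffer="uquqrp" (len 6), cursors c1@2 c2@4, authorship 1122..
After op 6 (add_cursor(0)): buffer="uquqrp" (len 6), cursors c3@0 c1@2 c2@4, authorship 1122..
After op 7 (insert('g')): buffer="guqguqgrp" (len 9), cursors c3@1 c1@4 c2@7, authorship 3111222..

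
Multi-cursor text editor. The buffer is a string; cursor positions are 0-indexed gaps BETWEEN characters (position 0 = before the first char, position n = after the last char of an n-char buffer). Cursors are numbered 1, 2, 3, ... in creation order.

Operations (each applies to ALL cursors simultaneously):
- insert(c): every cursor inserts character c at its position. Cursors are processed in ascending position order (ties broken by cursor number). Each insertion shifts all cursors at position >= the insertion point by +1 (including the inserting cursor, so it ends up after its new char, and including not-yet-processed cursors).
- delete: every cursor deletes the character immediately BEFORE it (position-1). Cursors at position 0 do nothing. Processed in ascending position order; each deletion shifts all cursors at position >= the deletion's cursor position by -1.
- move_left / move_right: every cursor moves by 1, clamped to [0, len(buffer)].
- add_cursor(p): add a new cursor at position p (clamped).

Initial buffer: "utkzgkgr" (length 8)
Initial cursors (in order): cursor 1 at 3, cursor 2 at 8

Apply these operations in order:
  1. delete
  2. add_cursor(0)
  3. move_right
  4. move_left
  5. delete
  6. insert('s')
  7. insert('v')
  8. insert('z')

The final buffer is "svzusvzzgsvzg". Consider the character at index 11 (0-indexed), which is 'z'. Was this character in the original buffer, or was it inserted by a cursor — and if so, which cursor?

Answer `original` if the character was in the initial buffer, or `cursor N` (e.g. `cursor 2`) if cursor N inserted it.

After op 1 (delete): buffer="utzgkg" (len 6), cursors c1@2 c2@6, authorship ......
After op 2 (add_cursor(0)): buffer="utzgkg" (len 6), cursors c3@0 c1@2 c2@6, authorship ......
After op 3 (move_right): buffer="utzgkg" (len 6), cursors c3@1 c1@3 c2@6, authorship ......
After op 4 (move_left): buffer="utzgkg" (len 6), cursors c3@0 c1@2 c2@5, authorship ......
After op 5 (delete): buffer="uzgg" (len 4), cursors c3@0 c1@1 c2@3, authorship ....
After op 6 (insert('s')): buffer="suszgsg" (len 7), cursors c3@1 c1@3 c2@6, authorship 3.1..2.
After op 7 (insert('v')): buffer="svusvzgsvg" (len 10), cursors c3@2 c1@5 c2@9, authorship 33.11..22.
After op 8 (insert('z')): buffer="svzusvzzgsvzg" (len 13), cursors c3@3 c1@7 c2@12, authorship 333.111..222.
Authorship (.=original, N=cursor N): 3 3 3 . 1 1 1 . . 2 2 2 .
Index 11: author = 2

Answer: cursor 2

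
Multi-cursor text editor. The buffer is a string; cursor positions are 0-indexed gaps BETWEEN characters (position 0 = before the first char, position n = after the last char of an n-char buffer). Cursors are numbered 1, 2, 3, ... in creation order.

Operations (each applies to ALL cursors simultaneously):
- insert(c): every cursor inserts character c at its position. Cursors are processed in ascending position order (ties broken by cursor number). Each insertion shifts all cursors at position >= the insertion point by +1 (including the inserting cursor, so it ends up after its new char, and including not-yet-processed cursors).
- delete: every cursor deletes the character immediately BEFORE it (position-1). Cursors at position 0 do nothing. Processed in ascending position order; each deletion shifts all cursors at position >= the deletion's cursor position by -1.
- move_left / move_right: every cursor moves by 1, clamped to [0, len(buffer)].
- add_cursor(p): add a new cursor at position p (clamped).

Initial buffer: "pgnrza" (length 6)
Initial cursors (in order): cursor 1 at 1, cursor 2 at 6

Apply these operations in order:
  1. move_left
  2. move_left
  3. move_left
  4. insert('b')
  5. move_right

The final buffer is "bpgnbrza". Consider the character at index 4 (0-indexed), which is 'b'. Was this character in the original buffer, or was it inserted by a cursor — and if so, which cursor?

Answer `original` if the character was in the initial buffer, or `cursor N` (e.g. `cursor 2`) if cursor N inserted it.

Answer: cursor 2

Derivation:
After op 1 (move_left): buffer="pgnrza" (len 6), cursors c1@0 c2@5, authorship ......
After op 2 (move_left): buffer="pgnrza" (len 6), cursors c1@0 c2@4, authorship ......
After op 3 (move_left): buffer="pgnrza" (len 6), cursors c1@0 c2@3, authorship ......
After op 4 (insert('b')): buffer="bpgnbrza" (len 8), cursors c1@1 c2@5, authorship 1...2...
After op 5 (move_right): buffer="bpgnbrza" (len 8), cursors c1@2 c2@6, authorship 1...2...
Authorship (.=original, N=cursor N): 1 . . . 2 . . .
Index 4: author = 2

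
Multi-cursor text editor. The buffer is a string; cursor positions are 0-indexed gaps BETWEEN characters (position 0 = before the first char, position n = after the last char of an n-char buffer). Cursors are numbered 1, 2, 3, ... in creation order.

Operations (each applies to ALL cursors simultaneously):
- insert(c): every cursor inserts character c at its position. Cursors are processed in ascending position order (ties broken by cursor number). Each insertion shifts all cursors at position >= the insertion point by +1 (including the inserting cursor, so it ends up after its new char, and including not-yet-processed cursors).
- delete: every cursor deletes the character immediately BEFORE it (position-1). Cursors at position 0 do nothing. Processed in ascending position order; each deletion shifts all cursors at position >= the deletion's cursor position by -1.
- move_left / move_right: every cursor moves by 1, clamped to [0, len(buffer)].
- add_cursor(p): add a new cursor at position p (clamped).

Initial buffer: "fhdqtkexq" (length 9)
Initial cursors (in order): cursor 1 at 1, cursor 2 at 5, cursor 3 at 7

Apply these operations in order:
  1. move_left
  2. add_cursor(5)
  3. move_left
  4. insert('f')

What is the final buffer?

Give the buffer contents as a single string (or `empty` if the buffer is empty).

Answer: ffhdfqftfkexq

Derivation:
After op 1 (move_left): buffer="fhdqtkexq" (len 9), cursors c1@0 c2@4 c3@6, authorship .........
After op 2 (add_cursor(5)): buffer="fhdqtkexq" (len 9), cursors c1@0 c2@4 c4@5 c3@6, authorship .........
After op 3 (move_left): buffer="fhdqtkexq" (len 9), cursors c1@0 c2@3 c4@4 c3@5, authorship .........
After op 4 (insert('f')): buffer="ffhdfqftfkexq" (len 13), cursors c1@1 c2@5 c4@7 c3@9, authorship 1...2.4.3....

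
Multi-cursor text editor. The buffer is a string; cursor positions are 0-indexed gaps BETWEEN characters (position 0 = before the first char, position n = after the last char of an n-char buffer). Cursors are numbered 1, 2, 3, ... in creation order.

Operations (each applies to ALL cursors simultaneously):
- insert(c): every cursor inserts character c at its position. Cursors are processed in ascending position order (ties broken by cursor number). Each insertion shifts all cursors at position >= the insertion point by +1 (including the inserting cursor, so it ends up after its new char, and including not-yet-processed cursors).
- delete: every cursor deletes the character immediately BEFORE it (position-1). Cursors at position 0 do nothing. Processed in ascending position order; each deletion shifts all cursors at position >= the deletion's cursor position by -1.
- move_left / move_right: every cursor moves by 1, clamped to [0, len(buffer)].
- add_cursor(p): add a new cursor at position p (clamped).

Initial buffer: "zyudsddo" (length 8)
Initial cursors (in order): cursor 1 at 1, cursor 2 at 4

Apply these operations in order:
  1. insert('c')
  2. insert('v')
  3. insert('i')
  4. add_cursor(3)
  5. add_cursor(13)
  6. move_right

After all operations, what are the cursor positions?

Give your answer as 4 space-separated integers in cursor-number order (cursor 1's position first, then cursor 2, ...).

Answer: 5 11 4 14

Derivation:
After op 1 (insert('c')): buffer="zcyudcsddo" (len 10), cursors c1@2 c2@6, authorship .1...2....
After op 2 (insert('v')): buffer="zcvyudcvsddo" (len 12), cursors c1@3 c2@8, authorship .11...22....
After op 3 (insert('i')): buffer="zcviyudcvisddo" (len 14), cursors c1@4 c2@10, authorship .111...222....
After op 4 (add_cursor(3)): buffer="zcviyudcvisddo" (len 14), cursors c3@3 c1@4 c2@10, authorship .111...222....
After op 5 (add_cursor(13)): buffer="zcviyudcvisddo" (len 14), cursors c3@3 c1@4 c2@10 c4@13, authorship .111...222....
After op 6 (move_right): buffer="zcviyudcvisddo" (len 14), cursors c3@4 c1@5 c2@11 c4@14, authorship .111...222....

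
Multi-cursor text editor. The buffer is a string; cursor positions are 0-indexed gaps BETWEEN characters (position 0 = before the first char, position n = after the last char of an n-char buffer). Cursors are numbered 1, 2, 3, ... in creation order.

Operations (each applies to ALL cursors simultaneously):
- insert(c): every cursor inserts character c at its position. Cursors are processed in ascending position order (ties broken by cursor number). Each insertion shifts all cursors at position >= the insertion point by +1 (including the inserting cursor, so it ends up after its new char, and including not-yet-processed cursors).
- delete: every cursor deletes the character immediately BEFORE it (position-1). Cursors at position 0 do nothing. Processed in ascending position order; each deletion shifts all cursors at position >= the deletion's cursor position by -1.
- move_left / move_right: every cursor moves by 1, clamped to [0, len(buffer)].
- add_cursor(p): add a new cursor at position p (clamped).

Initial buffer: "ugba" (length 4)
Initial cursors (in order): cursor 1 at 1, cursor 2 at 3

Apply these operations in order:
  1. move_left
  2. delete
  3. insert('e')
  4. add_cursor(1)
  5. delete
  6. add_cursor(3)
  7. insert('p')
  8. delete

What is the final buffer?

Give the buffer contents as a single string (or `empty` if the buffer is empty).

After op 1 (move_left): buffer="ugba" (len 4), cursors c1@0 c2@2, authorship ....
After op 2 (delete): buffer="uba" (len 3), cursors c1@0 c2@1, authorship ...
After op 3 (insert('e')): buffer="eueba" (len 5), cursors c1@1 c2@3, authorship 1.2..
After op 4 (add_cursor(1)): buffer="eueba" (len 5), cursors c1@1 c3@1 c2@3, authorship 1.2..
After op 5 (delete): buffer="uba" (len 3), cursors c1@0 c3@0 c2@1, authorship ...
After op 6 (add_cursor(3)): buffer="uba" (len 3), cursors c1@0 c3@0 c2@1 c4@3, authorship ...
After op 7 (insert('p')): buffer="ppupbap" (len 7), cursors c1@2 c3@2 c2@4 c4@7, authorship 13.2..4
After op 8 (delete): buffer="uba" (len 3), cursors c1@0 c3@0 c2@1 c4@3, authorship ...

Answer: uba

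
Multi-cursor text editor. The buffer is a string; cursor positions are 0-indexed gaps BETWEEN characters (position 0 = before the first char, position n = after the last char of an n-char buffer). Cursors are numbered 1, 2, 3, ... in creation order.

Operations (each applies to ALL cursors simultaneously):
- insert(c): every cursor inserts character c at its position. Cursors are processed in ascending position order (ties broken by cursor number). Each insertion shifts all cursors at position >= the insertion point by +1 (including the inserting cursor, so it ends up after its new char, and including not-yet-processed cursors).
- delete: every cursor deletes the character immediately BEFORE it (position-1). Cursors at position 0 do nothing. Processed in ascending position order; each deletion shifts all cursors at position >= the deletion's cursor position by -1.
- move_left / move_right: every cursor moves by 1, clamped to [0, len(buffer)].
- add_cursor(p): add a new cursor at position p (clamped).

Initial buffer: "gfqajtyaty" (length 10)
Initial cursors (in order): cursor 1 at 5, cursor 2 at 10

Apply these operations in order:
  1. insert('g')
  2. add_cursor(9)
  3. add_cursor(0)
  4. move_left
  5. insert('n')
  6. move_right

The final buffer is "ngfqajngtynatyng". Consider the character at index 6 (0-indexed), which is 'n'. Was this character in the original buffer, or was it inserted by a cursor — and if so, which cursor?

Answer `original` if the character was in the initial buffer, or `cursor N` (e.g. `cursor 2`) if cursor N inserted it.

Answer: cursor 1

Derivation:
After op 1 (insert('g')): buffer="gfqajgtyatyg" (len 12), cursors c1@6 c2@12, authorship .....1.....2
After op 2 (add_cursor(9)): buffer="gfqajgtyatyg" (len 12), cursors c1@6 c3@9 c2@12, authorship .....1.....2
After op 3 (add_cursor(0)): buffer="gfqajgtyatyg" (len 12), cursors c4@0 c1@6 c3@9 c2@12, authorship .....1.....2
After op 4 (move_left): buffer="gfqajgtyatyg" (len 12), cursors c4@0 c1@5 c3@8 c2@11, authorship .....1.....2
After op 5 (insert('n')): buffer="ngfqajngtynatyng" (len 16), cursors c4@1 c1@7 c3@11 c2@15, authorship 4.....11..3...22
After op 6 (move_right): buffer="ngfqajngtynatyng" (len 16), cursors c4@2 c1@8 c3@12 c2@16, authorship 4.....11..3...22
Authorship (.=original, N=cursor N): 4 . . . . . 1 1 . . 3 . . . 2 2
Index 6: author = 1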